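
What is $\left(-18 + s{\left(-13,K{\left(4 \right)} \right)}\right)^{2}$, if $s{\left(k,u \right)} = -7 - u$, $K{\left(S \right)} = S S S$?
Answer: $7921$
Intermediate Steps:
$K{\left(S \right)} = S^{3}$ ($K{\left(S \right)} = S^{2} S = S^{3}$)
$\left(-18 + s{\left(-13,K{\left(4 \right)} \right)}\right)^{2} = \left(-18 - 71\right)^{2} = \left(-89\right)^{2} = 7921$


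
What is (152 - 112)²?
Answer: 1600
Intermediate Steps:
(152 - 112)² = 40² = 1600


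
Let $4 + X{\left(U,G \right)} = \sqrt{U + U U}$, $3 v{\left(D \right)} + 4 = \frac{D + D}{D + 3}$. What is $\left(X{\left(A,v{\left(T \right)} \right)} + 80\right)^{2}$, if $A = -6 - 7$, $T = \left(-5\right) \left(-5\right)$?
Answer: $5932 + 304 \sqrt{39} \approx 7830.5$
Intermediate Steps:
$T = 25$
$v{\left(D \right)} = - \frac{4}{3} + \frac{2 D}{3 \left(3 + D\right)}$ ($v{\left(D \right)} = - \frac{4}{3} + \frac{\left(D + D\right) \frac{1}{D + 3}}{3} = - \frac{4}{3} + \frac{2 D \frac{1}{3 + D}}{3} = - \frac{4}{3} + \frac{2 D}{3 \left(3 + D\right)}$)
$A = -13$ ($A = -6 - 7 = -13$)
$X{\left(U,G \right)} = -4 + \sqrt{U + U^{2}}$ ($X{\left(U,G \right)} = -4 + \sqrt{U + U U} = -4 + \sqrt{U + U^{2}}$)
$\left(X{\left(A,v{\left(T \right)} \right)} + 80\right)^{2} = \left(\left(-4 + \sqrt{- 13 \left(1 - 13\right)}\right) + 80\right)^{2} = \left(\left(-4 + \sqrt{\left(-13\right) \left(-12\right)}\right) + 80\right)^{2} = \left(\left(-4 + \sqrt{156}\right) + 80\right)^{2} = \left(\left(-4 + 2 \sqrt{39}\right) + 80\right)^{2} = \left(76 + 2 \sqrt{39}\right)^{2}$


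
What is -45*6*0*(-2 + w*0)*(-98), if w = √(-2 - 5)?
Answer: 0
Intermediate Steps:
w = I*√7 (w = √(-7) = I*√7 ≈ 2.6458*I)
-45*6*0*(-2 + w*0)*(-98) = -45*6*0*(-2 + (I*√7)*0)*(-98) = -0*(-2 + 0)*(-98) = -0*(-2)*(-98) = -45*0*(-98) = 0*(-98) = 0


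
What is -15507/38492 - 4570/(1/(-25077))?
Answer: 4411255934373/38492 ≈ 1.1460e+8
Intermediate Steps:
-15507/38492 - 4570/(1/(-25077)) = -15507*1/38492 - 4570/(-1/25077) = -15507/38492 - 4570*(-25077) = -15507/38492 + 114601890 = 4411255934373/38492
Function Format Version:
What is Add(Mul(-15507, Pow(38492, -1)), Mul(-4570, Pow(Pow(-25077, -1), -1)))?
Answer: Rational(4411255934373, 38492) ≈ 1.1460e+8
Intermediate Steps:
Add(Mul(-15507, Pow(38492, -1)), Mul(-4570, Pow(Pow(-25077, -1), -1))) = Add(Mul(-15507, Rational(1, 38492)), Mul(-4570, Pow(Rational(-1, 25077), -1))) = Add(Rational(-15507, 38492), Mul(-4570, -25077)) = Add(Rational(-15507, 38492), 114601890) = Rational(4411255934373, 38492)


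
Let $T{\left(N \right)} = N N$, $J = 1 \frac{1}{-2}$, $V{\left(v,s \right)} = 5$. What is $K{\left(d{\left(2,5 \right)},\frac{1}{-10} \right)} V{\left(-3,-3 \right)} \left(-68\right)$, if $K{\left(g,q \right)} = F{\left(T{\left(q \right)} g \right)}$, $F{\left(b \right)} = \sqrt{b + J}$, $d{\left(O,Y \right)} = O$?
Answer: $- 136 i \sqrt{3} \approx - 235.56 i$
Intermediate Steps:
$J = - \frac{1}{2}$ ($J = 1 \left(- \frac{1}{2}\right) = - \frac{1}{2} \approx -0.5$)
$T{\left(N \right)} = N^{2}$
$F{\left(b \right)} = \sqrt{- \frac{1}{2} + b}$ ($F{\left(b \right)} = \sqrt{b - \frac{1}{2}} = \sqrt{- \frac{1}{2} + b}$)
$K{\left(g,q \right)} = \frac{\sqrt{-2 + 4 g q^{2}}}{2}$ ($K{\left(g,q \right)} = \frac{\sqrt{-2 + 4 q^{2} g}}{2} = \frac{\sqrt{-2 + 4 g q^{2}}}{2}$)
$K{\left(d{\left(2,5 \right)},\frac{1}{-10} \right)} V{\left(-3,-3 \right)} \left(-68\right) = \frac{\sqrt{-2 + 4 \cdot 2 \left(\frac{1}{-10}\right)^{2}}}{2} \cdot 5 \left(-68\right) = \frac{\sqrt{-2 + 4 \cdot 2 \left(- \frac{1}{10}\right)^{2}}}{2} \cdot 5 \left(-68\right) = \frac{\sqrt{-2 + 4 \cdot 2 \cdot \frac{1}{100}}}{2} \cdot 5 \left(-68\right) = \frac{\sqrt{-2 + \frac{2}{25}}}{2} \cdot 5 \left(-68\right) = \frac{\sqrt{- \frac{48}{25}}}{2} \cdot 5 \left(-68\right) = \frac{\frac{4}{5} i \sqrt{3}}{2} \cdot 5 \left(-68\right) = \frac{2 i \sqrt{3}}{5} \cdot 5 \left(-68\right) = 2 i \sqrt{3} \left(-68\right) = - 136 i \sqrt{3}$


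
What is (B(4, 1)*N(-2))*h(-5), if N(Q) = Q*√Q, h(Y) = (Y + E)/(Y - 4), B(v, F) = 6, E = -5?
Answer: -40*I*√2/3 ≈ -18.856*I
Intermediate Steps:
h(Y) = (-5 + Y)/(-4 + Y) (h(Y) = (Y - 5)/(Y - 4) = (-5 + Y)/(-4 + Y))
N(Q) = Q^(3/2)
(B(4, 1)*N(-2))*h(-5) = (6*(-2)^(3/2))*((-5 - 5)/(-4 - 5)) = (6*(-2*I*√2))*(-10/(-9)) = (-12*I*√2)*(-⅑*(-10)) = -12*I*√2*(10/9) = -40*I*√2/3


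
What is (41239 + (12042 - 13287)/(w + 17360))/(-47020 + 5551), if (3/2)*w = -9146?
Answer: -1393379597/1401154572 ≈ -0.99445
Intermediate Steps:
w = -18292/3 (w = (2/3)*(-9146) = -18292/3 ≈ -6097.3)
(41239 + (12042 - 13287)/(w + 17360))/(-47020 + 5551) = (41239 + (12042 - 13287)/(-18292/3 + 17360))/(-47020 + 5551) = (41239 - 1245/33788/3)/(-41469) = (41239 - 1245*3/33788)*(-1/41469) = (41239 - 3735/33788)*(-1/41469) = (1393379597/33788)*(-1/41469) = -1393379597/1401154572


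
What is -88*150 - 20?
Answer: -13220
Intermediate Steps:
-88*150 - 20 = -13200 - 20 = -13220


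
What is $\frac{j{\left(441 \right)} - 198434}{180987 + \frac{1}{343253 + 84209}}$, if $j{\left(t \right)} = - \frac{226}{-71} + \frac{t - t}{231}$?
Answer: $- \frac{6022336003656}{5492919614645} \approx -1.0964$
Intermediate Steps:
$j{\left(t \right)} = \frac{226}{71}$ ($j{\left(t \right)} = \left(-226\right) \left(- \frac{1}{71}\right) + 0 \cdot \frac{1}{231} = \frac{226}{71} + 0 = \frac{226}{71}$)
$\frac{j{\left(441 \right)} - 198434}{180987 + \frac{1}{343253 + 84209}} = \frac{\frac{226}{71} - 198434}{180987 + \frac{1}{343253 + 84209}} = - \frac{14088588}{71 \left(180987 + \frac{1}{427462}\right)} = - \frac{14088588}{71 \cdot \frac{77365064995}{427462}} = \left(- \frac{14088588}{71}\right) \frac{427462}{77365064995} = - \frac{6022336003656}{5492919614645}$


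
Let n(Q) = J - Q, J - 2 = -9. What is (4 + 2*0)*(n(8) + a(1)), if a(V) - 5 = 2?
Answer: -32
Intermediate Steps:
a(V) = 7 (a(V) = 5 + 2 = 7)
J = -7 (J = 2 - 9 = -7)
n(Q) = -7 - Q
(4 + 2*0)*(n(8) + a(1)) = (4 + 2*0)*((-7 - 1*8) + 7) = (4 + 0)*((-7 - 8) + 7) = 4*(-15 + 7) = 4*(-8) = -32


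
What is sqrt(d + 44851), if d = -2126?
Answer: 5*sqrt(1709) ≈ 206.70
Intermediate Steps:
sqrt(d + 44851) = sqrt(-2126 + 44851) = sqrt(42725) = 5*sqrt(1709)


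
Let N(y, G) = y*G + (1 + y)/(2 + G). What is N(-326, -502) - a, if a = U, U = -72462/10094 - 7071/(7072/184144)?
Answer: 456360971933/1312220 ≈ 3.4778e+5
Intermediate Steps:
N(y, G) = G*y + (1 + y)/(2 + G)
U = -24161269155/131222 (U = -72462*1/10094 - 7071/(7072*(1/184144)) = -36231/5047 - 7071/26/677 = -36231/5047 - 7071*677/26 = -36231/5047 - 4787067/26 = -24161269155/131222 ≈ -1.8413e+5)
a = -24161269155/131222 ≈ -1.8413e+5
N(-326, -502) - a = (1 - 326 - 326*(-502)**2 + 2*(-502)*(-326))/(2 - 502) - 1*(-24161269155/131222) = (1 - 326 - 326*252004 + 327304)/(-500) + 24161269155/131222 = -(1 - 326 - 82153304 + 327304)/500 + 24161269155/131222 = -1/500*(-81826325) + 24161269155/131222 = 3273053/20 + 24161269155/131222 = 456360971933/1312220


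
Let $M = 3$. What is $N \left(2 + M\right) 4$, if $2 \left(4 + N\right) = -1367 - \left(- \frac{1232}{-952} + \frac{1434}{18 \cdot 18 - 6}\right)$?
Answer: $- \frac{12441040}{901} \approx -13808.0$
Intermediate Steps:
$N = - \frac{622052}{901}$ ($N = -4 + \frac{-1367 - \left(- \frac{1232}{-952} + \frac{1434}{18 \cdot 18 - 6}\right)}{2} = -4 + \frac{-1367 - \left(\left(-1232\right) \left(- \frac{1}{952}\right) + \frac{1434}{324 - 6}\right)}{2} = -4 + \frac{-1367 - \left(\frac{22}{17} + \frac{1434}{318}\right)}{2} = -4 + \frac{-1367 - \left(\frac{22}{17} + 1434 \cdot \frac{1}{318}\right)}{2} = -4 + \frac{-1367 - \left(\frac{22}{17} + \frac{239}{53}\right)}{2} = -4 + \frac{-1367 - \frac{5229}{901}}{2} = -4 + \frac{1}{2} \left(- \frac{1236896}{901}\right) = -4 - \frac{618448}{901} = - \frac{622052}{901} \approx -690.4$)
$N \left(2 + M\right) 4 = - \frac{622052 \left(2 + 3\right) 4}{901} = - \frac{622052 \cdot 5 \cdot 4}{901} = \left(- \frac{622052}{901}\right) 20 = - \frac{12441040}{901}$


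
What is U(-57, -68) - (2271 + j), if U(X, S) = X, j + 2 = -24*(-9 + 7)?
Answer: -2374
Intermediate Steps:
j = 46 (j = -2 - 24*(-9 + 7) = -2 - 24*(-2) = -2 + 48 = 46)
U(-57, -68) - (2271 + j) = -57 - (2271 + 46) = -57 - 1*2317 = -57 - 2317 = -2374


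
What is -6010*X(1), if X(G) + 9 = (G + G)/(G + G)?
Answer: 48080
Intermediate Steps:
X(G) = -8 (X(G) = -9 + (G + G)/(G + G) = -9 + (2*G)/((2*G)) = -9 + (2*G)*(1/(2*G)) = -9 + 1 = -8)
-6010*X(1) = -6010*(-8) = 48080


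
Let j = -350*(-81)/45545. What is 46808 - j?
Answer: 426368402/9109 ≈ 46807.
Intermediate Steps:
j = 5670/9109 (j = 28350*(1/45545) = 5670/9109 ≈ 0.62246)
46808 - j = 46808 - 1*5670/9109 = 46808 - 5670/9109 = 426368402/9109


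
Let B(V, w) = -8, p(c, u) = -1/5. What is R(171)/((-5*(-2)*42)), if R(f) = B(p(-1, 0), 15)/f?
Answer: -2/17955 ≈ -0.00011139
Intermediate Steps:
p(c, u) = -⅕ (p(c, u) = -1*⅕ = -⅕)
R(f) = -8/f
R(171)/((-5*(-2)*42)) = (-8/171)/((-5*(-2)*42)) = (-8*1/171)/((10*42)) = -8/171/420 = -8/171*1/420 = -2/17955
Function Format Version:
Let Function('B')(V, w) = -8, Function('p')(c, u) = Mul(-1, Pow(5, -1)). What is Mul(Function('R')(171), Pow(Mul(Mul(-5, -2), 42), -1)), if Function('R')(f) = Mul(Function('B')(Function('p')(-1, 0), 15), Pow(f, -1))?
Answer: Rational(-2, 17955) ≈ -0.00011139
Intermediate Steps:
Function('p')(c, u) = Rational(-1, 5) (Function('p')(c, u) = Mul(-1, Rational(1, 5)) = Rational(-1, 5))
Function('R')(f) = Mul(-8, Pow(f, -1))
Mul(Function('R')(171), Pow(Mul(Mul(-5, -2), 42), -1)) = Mul(Mul(-8, Pow(171, -1)), Pow(Mul(Mul(-5, -2), 42), -1)) = Mul(Mul(-8, Rational(1, 171)), Pow(Mul(10, 42), -1)) = Mul(Rational(-8, 171), Pow(420, -1)) = Mul(Rational(-8, 171), Rational(1, 420)) = Rational(-2, 17955)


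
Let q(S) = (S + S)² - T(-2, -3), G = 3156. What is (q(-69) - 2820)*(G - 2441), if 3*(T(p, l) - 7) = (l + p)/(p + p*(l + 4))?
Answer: 139138285/12 ≈ 1.1595e+7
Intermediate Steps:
T(p, l) = 7 + (l + p)/(3*(p + p*(4 + l))) (T(p, l) = 7 + ((l + p)/(p + p*(l + 4)))/3 = 7 + ((l + p)/(p + p*(4 + l)))/3 = 7 + (l + p)/(3*(p + p*(4 + l))))
q(S) = -89/12 + 4*S² (q(S) = (S + S)² - (-3 + 106*(-2) + 21*(-3)*(-2))/(3*(-2)*(5 - 3)) = (2*S)² - (-1)*(-3 - 212 + 126)/(3*2*2) = 4*S² - (-1)*(-89)/(3*2*2) = 4*S² - 1*89/12 = 4*S² - 89/12 = -89/12 + 4*S²)
(q(-69) - 2820)*(G - 2441) = ((-89/12 + 4*(-69)²) - 2820)*(3156 - 2441) = ((-89/12 + 4*4761) - 2820)*715 = ((-89/12 + 19044) - 2820)*715 = (228439/12 - 2820)*715 = (194599/12)*715 = 139138285/12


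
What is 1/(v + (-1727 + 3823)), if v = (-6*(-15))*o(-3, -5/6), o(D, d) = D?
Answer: 1/1826 ≈ 0.00054764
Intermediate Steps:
v = -270 (v = -6*(-15)*(-3) = 90*(-3) = -270)
1/(v + (-1727 + 3823)) = 1/(-270 + (-1727 + 3823)) = 1/(-270 + 2096) = 1/1826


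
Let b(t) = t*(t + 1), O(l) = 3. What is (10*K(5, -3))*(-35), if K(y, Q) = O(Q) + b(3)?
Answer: -5250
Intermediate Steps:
b(t) = t*(1 + t)
K(y, Q) = 15 (K(y, Q) = 3 + 3*(1 + 3) = 3 + 3*4 = 3 + 12 = 15)
(10*K(5, -3))*(-35) = (10*15)*(-35) = 150*(-35) = -5250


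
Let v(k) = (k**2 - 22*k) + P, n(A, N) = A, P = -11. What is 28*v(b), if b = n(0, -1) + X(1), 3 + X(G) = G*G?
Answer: 1036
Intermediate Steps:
X(G) = -3 + G**2 (X(G) = -3 + G*G = -3 + G**2)
b = -2 (b = 0 + (-3 + 1**2) = 0 + (-3 + 1) = 0 - 2 = -2)
v(k) = -11 + k**2 - 22*k (v(k) = (k**2 - 22*k) - 11 = -11 + k**2 - 22*k)
28*v(b) = 28*(-11 + (-2)**2 - 22*(-2)) = 28*(-11 + 4 + 44) = 28*37 = 1036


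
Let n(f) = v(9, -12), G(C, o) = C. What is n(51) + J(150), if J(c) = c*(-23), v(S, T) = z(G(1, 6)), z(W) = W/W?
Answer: -3449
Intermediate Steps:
z(W) = 1
v(S, T) = 1
n(f) = 1
J(c) = -23*c
n(51) + J(150) = 1 - 23*150 = 1 - 3450 = -3449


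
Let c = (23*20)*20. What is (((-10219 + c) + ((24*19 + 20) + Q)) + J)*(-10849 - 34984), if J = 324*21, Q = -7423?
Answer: 53257946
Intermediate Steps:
J = 6804
c = 9200 (c = 460*20 = 9200)
(((-10219 + c) + ((24*19 + 20) + Q)) + J)*(-10849 - 34984) = (((-10219 + 9200) + ((24*19 + 20) - 7423)) + 6804)*(-10849 - 34984) = ((-1019 + ((456 + 20) - 7423)) + 6804)*(-45833) = ((-1019 + (476 - 7423)) + 6804)*(-45833) = ((-1019 - 6947) + 6804)*(-45833) = (-7966 + 6804)*(-45833) = -1162*(-45833) = 53257946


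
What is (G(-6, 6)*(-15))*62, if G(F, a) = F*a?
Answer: 33480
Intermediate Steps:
(G(-6, 6)*(-15))*62 = (-6*6*(-15))*62 = -36*(-15)*62 = 540*62 = 33480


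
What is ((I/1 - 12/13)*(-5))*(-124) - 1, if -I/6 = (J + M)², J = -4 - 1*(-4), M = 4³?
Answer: -198090013/13 ≈ -1.5238e+7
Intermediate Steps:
M = 64
J = 0 (J = -4 + 4 = 0)
I = -24576 (I = -6*(0 + 64)² = -6*64² = -6*4096 = -24576)
((I/1 - 12/13)*(-5))*(-124) - 1 = ((-24576/1 - 12/13)*(-5))*(-124) - 1 = ((-24576*1 - 12*1/13)*(-5))*(-124) - 1 = ((-24576 - 12/13)*(-5))*(-124) - 1 = -319500/13*(-5)*(-124) - 1 = (1597500/13)*(-124) - 1 = -198090000/13 - 1 = -198090013/13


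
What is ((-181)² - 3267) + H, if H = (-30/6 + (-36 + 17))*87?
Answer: 27406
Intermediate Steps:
H = -2088 (H = (-30*⅙ - 19)*87 = (-5 - 19)*87 = -24*87 = -2088)
((-181)² - 3267) + H = ((-181)² - 3267) - 2088 = (32761 - 3267) - 2088 = 29494 - 2088 = 27406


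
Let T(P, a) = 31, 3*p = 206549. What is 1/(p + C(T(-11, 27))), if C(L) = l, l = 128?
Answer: 3/206933 ≈ 1.4497e-5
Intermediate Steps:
p = 206549/3 (p = (⅓)*206549 = 206549/3 ≈ 68850.)
C(L) = 128
1/(p + C(T(-11, 27))) = 1/(206549/3 + 128) = 1/(206933/3) = 3/206933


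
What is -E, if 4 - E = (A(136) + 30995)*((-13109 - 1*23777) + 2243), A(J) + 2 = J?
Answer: -1078401951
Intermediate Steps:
A(J) = -2 + J
E = 1078401951 (E = 4 - ((-2 + 136) + 30995)*((-13109 - 1*23777) + 2243) = 4 - (134 + 30995)*((-13109 - 23777) + 2243) = 4 - 31129*(-36886 + 2243) = 4 - 31129*(-34643) = 4 - 1*(-1078401947) = 4 + 1078401947 = 1078401951)
-E = -1*1078401951 = -1078401951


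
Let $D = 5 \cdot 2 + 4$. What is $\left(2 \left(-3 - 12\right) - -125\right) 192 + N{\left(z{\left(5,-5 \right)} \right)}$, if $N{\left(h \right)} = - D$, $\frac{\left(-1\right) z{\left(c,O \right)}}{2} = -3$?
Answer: $18226$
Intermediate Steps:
$z{\left(c,O \right)} = 6$ ($z{\left(c,O \right)} = \left(-2\right) \left(-3\right) = 6$)
$D = 14$ ($D = 10 + 4 = 14$)
$N{\left(h \right)} = -14$ ($N{\left(h \right)} = \left(-1\right) 14 = -14$)
$\left(2 \left(-3 - 12\right) - -125\right) 192 + N{\left(z{\left(5,-5 \right)} \right)} = \left(2 \left(-3 - 12\right) - -125\right) 192 - 14 = \left(2 \left(-15\right) + 125\right) 192 - 14 = \left(-30 + 125\right) 192 - 14 = 95 \cdot 192 - 14 = 18240 - 14 = 18226$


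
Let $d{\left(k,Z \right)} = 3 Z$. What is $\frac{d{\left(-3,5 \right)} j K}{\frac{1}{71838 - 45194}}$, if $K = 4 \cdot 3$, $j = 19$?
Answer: $91122480$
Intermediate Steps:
$K = 12$
$\frac{d{\left(-3,5 \right)} j K}{\frac{1}{71838 - 45194}} = \frac{3 \cdot 5 \cdot 19 \cdot 12}{\frac{1}{71838 - 45194}} = \frac{15 \cdot 19 \cdot 12}{\frac{1}{26644}} = 285 \cdot 12 \frac{1}{\frac{1}{26644}} = 3420 \cdot 26644 = 91122480$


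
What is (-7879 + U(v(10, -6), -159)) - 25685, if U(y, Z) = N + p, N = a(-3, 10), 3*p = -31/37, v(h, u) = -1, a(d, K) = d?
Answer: -3725968/111 ≈ -33567.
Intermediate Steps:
p = -31/111 (p = (-31/37)/3 = (-31*1/37)/3 = (⅓)*(-31/37) = -31/111 ≈ -0.27928)
N = -3
U(y, Z) = -364/111 (U(y, Z) = -3 - 31/111 = -364/111)
(-7879 + U(v(10, -6), -159)) - 25685 = (-7879 - 364/111) - 25685 = -874933/111 - 25685 = -3725968/111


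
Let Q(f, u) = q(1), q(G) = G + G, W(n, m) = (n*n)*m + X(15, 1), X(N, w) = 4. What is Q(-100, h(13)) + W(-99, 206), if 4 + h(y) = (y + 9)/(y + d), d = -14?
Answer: 2019012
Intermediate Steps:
W(n, m) = 4 + m*n**2 (W(n, m) = (n*n)*m + 4 = n**2*m + 4 = m*n**2 + 4 = 4 + m*n**2)
q(G) = 2*G
h(y) = -4 + (9 + y)/(-14 + y) (h(y) = -4 + (y + 9)/(y - 14) = -4 + (9 + y)/(-14 + y))
Q(f, u) = 2 (Q(f, u) = 2*1 = 2)
Q(-100, h(13)) + W(-99, 206) = 2 + (4 + 206*(-99)**2) = 2 + (4 + 206*9801) = 2 + (4 + 2019006) = 2 + 2019010 = 2019012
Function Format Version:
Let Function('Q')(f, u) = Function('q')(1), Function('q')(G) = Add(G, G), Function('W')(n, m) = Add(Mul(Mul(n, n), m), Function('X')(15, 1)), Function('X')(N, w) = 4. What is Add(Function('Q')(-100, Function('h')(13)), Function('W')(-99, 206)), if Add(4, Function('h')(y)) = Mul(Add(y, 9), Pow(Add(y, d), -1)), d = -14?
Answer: 2019012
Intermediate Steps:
Function('W')(n, m) = Add(4, Mul(m, Pow(n, 2))) (Function('W')(n, m) = Add(Mul(Mul(n, n), m), 4) = Add(Mul(Pow(n, 2), m), 4) = Add(Mul(m, Pow(n, 2)), 4) = Add(4, Mul(m, Pow(n, 2))))
Function('q')(G) = Mul(2, G)
Function('h')(y) = Add(-4, Mul(Pow(Add(-14, y), -1), Add(9, y))) (Function('h')(y) = Add(-4, Mul(Add(y, 9), Pow(Add(y, -14), -1))) = Add(-4, Mul(Add(9, y), Pow(Add(-14, y), -1))) = Add(-4, Mul(Pow(Add(-14, y), -1), Add(9, y))))
Function('Q')(f, u) = 2 (Function('Q')(f, u) = Mul(2, 1) = 2)
Add(Function('Q')(-100, Function('h')(13)), Function('W')(-99, 206)) = Add(2, Add(4, Mul(206, Pow(-99, 2)))) = Add(2, Add(4, Mul(206, 9801))) = Add(2, Add(4, 2019006)) = Add(2, 2019010) = 2019012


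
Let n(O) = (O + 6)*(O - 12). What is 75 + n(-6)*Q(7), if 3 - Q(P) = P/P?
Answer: 75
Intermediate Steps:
n(O) = (-12 + O)*(6 + O) (n(O) = (6 + O)*(-12 + O) = (-12 + O)*(6 + O))
Q(P) = 2 (Q(P) = 3 - P/P = 3 - 1*1 = 3 - 1 = 2)
75 + n(-6)*Q(7) = 75 + (-72 + (-6)² - 6*(-6))*2 = 75 + (-72 + 36 + 36)*2 = 75 + 0*2 = 75 + 0 = 75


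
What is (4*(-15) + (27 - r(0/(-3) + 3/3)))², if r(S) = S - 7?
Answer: 729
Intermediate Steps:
r(S) = -7 + S
(4*(-15) + (27 - r(0/(-3) + 3/3)))² = (4*(-15) + (27 - (-7 + (0/(-3) + 3/3))))² = (-60 + (27 - (-7 + (0*(-⅓) + 3*(⅓)))))² = (-60 + (27 - (-7 + (0 + 1))))² = (-60 + (27 - (-7 + 1)))² = (-60 + (27 - 1*(-6)))² = (-60 + (27 + 6))² = (-60 + 33)² = (-27)² = 729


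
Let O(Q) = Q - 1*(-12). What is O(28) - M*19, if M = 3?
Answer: -17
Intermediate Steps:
O(Q) = 12 + Q (O(Q) = Q + 12 = 12 + Q)
O(28) - M*19 = (12 + 28) - 3*19 = 40 - 1*57 = 40 - 57 = -17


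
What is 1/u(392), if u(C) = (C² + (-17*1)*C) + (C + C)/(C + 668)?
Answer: 265/38955196 ≈ 6.8027e-6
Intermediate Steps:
u(C) = C² - 17*C + 2*C/(668 + C) (u(C) = (C² - 17*C) + (2*C)/(668 + C) = (C² - 17*C) + 2*C/(668 + C) = C² - 17*C + 2*C/(668 + C))
1/u(392) = 1/(392*(-11354 + 392² + 651*392)/(668 + 392)) = 1/(392*(-11354 + 153664 + 255192)/1060) = 1/(392*(1/1060)*397502) = 1/(38955196/265) = 265/38955196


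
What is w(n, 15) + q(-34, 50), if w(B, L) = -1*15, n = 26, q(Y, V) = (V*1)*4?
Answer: 185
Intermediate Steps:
q(Y, V) = 4*V (q(Y, V) = V*4 = 4*V)
w(B, L) = -15
w(n, 15) + q(-34, 50) = -15 + 4*50 = -15 + 200 = 185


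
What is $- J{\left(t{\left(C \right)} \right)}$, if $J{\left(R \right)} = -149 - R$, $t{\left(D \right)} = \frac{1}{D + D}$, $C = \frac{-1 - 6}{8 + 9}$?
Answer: $\frac{2069}{14} \approx 147.79$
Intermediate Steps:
$C = - \frac{7}{17} \approx -0.41176$
$t{\left(D \right)} = \frac{1}{2 D}$
$- J{\left(t{\left(C \right)} \right)} = - (-149 - \frac{1}{2 \left(- \frac{7}{17}\right)}) = - (-149 - \frac{1}{2} \left(- \frac{17}{7}\right)) = - (-149 - - \frac{17}{14}) = - (-149 + \frac{17}{14}) = \left(-1\right) \left(- \frac{2069}{14}\right) = \frac{2069}{14}$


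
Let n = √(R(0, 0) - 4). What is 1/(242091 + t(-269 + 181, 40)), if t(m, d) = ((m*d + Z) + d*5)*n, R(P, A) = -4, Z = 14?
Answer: 26899/6521721041 + 2204*I*√2/19565163123 ≈ 4.1245e-6 + 1.5931e-7*I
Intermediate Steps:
n = 2*I*√2 (n = √(-4 - 4) = √(-8) = 2*I*√2 ≈ 2.8284*I)
t(m, d) = 2*I*√2*(14 + 5*d + d*m) (t(m, d) = ((m*d + 14) + d*5)*(2*I*√2) = ((d*m + 14) + 5*d)*(2*I*√2) = ((14 + d*m) + 5*d)*(2*I*√2) = (14 + 5*d + d*m)*(2*I*√2) = 2*I*√2*(14 + 5*d + d*m))
1/(242091 + t(-269 + 181, 40)) = 1/(242091 + 2*I*√2*(14 + 5*40 + 40*(-269 + 181))) = 1/(242091 + 2*I*√2*(14 + 200 + 40*(-88))) = 1/(242091 + 2*I*√2*(14 + 200 - 3520)) = 1/(242091 + 2*I*√2*(-3306)) = 1/(242091 - 6612*I*√2)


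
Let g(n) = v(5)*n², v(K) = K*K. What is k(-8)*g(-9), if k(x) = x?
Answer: -16200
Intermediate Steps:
v(K) = K²
g(n) = 25*n² (g(n) = 5²*n² = 25*n²)
k(-8)*g(-9) = -200*(-9)² = -200*81 = -8*2025 = -16200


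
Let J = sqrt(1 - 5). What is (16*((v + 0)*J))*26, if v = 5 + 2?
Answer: 5824*I ≈ 5824.0*I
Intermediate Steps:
v = 7
J = 2*I (J = sqrt(-4) = 2*I ≈ 2.0*I)
(16*((v + 0)*J))*26 = (16*((7 + 0)*(2*I)))*26 = (16*(7*(2*I)))*26 = (16*(14*I))*26 = (224*I)*26 = 5824*I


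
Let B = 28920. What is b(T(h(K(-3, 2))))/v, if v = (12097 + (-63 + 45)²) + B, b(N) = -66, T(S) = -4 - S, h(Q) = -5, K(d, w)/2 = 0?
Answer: -66/41341 ≈ -0.0015965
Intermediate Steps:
K(d, w) = 0 (K(d, w) = 2*0 = 0)
v = 41341 (v = (12097 + (-63 + 45)²) + 28920 = (12097 + (-18)²) + 28920 = (12097 + 324) + 28920 = 12421 + 28920 = 41341)
b(T(h(K(-3, 2))))/v = -66/41341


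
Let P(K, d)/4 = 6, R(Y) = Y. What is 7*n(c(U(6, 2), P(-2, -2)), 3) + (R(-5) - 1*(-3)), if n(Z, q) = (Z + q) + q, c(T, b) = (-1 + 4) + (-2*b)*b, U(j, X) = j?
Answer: -8003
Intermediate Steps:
P(K, d) = 24 (P(K, d) = 4*6 = 24)
c(T, b) = 3 - 2*b²
n(Z, q) = Z + 2*q
7*n(c(U(6, 2), P(-2, -2)), 3) + (R(-5) - 1*(-3)) = 7*((3 - 2*24²) + 2*3) + (-5 - 1*(-3)) = 7*((3 - 2*576) + 6) + (-5 + 3) = 7*((3 - 1152) + 6) - 2 = 7*(-1149 + 6) - 2 = 7*(-1143) - 2 = -8001 - 2 = -8003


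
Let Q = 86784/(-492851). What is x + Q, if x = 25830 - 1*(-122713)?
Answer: 73209479309/492851 ≈ 1.4854e+5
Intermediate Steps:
x = 148543 (x = 25830 + 122713 = 148543)
Q = -86784/492851 (Q = 86784*(-1/492851) = -86784/492851 ≈ -0.17609)
x + Q = 148543 - 86784/492851 = 73209479309/492851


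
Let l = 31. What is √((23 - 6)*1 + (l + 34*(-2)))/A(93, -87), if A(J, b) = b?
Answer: -2*I*√5/87 ≈ -0.051404*I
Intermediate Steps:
√((23 - 6)*1 + (l + 34*(-2)))/A(93, -87) = √((23 - 6)*1 + (31 + 34*(-2)))/(-87) = √(17*1 + (31 - 68))*(-1/87) = √(17 - 37)*(-1/87) = √(-20)*(-1/87) = (2*I*√5)*(-1/87) = -2*I*√5/87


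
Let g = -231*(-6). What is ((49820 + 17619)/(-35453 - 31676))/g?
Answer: -67439/93040794 ≈ -0.00072483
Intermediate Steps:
g = 1386
((49820 + 17619)/(-35453 - 31676))/g = ((49820 + 17619)/(-35453 - 31676))/1386 = (67439/(-67129))*(1/1386) = (67439*(-1/67129))*(1/1386) = -67439/67129*1/1386 = -67439/93040794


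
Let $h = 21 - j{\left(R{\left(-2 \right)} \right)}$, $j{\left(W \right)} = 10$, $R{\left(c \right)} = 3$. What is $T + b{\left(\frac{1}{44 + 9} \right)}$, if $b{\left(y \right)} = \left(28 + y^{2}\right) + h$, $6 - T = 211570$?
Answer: $- \frac{594173724}{2809} \approx -2.1153 \cdot 10^{5}$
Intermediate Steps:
$T = -211564$ ($T = 6 - 211570 = -211564$)
$h = 11$ ($h = 21 - 10 = 11$)
$b{\left(y \right)} = 39 + y^{2}$ ($b{\left(y \right)} = \left(28 + y^{2}\right) + 11 = 39 + y^{2}$)
$T + b{\left(\frac{1}{44 + 9} \right)} = -211564 + \left(39 + \left(\frac{1}{44 + 9}\right)^{2}\right) = -211564 + \left(39 + \left(\frac{1}{53}\right)^{2}\right) = -211564 + \left(39 + \frac{1}{2809}\right) = -211564 + \frac{109552}{2809} = - \frac{594173724}{2809}$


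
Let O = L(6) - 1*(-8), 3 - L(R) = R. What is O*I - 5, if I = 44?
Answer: 215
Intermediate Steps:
L(R) = 3 - R
O = 5 (O = (3 - 1*6) - 1*(-8) = (3 - 6) + 8 = -3 + 8 = 5)
O*I - 5 = 5*44 - 5 = 220 - 5 = 215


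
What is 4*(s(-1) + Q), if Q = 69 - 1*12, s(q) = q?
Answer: 224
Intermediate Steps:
Q = 57 (Q = 69 - 12 = 57)
4*(s(-1) + Q) = 4*(-1 + 57) = 4*56 = 224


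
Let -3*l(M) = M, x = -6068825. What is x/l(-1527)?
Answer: -6068825/509 ≈ -11923.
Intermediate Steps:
l(M) = -M/3
x/l(-1527) = -6068825/((-⅓*(-1527))) = -6068825/509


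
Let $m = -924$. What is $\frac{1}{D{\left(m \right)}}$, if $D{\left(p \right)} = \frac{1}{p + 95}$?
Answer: $-829$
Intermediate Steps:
$D{\left(p \right)} = \frac{1}{95 + p}$
$\frac{1}{D{\left(m \right)}} = \frac{1}{\frac{1}{95 - 924}} = \frac{1}{\frac{1}{-829}} = \frac{1}{- \frac{1}{829}} = -829$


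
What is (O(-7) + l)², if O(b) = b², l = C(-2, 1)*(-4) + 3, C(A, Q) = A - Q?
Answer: 4096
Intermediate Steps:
l = 15 (l = (-2 - 1*1)*(-4) + 3 = (-2 - 1)*(-4) + 3 = -3*(-4) + 3 = 12 + 3 = 15)
(O(-7) + l)² = ((-7)² + 15)² = (49 + 15)² = 64² = 4096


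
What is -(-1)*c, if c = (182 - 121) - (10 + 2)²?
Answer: -83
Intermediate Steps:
c = -83 (c = 61 - 1*12² = 61 - 1*144 = 61 - 144 = -83)
-(-1)*c = -(-1)*(-83) = -1*83 = -83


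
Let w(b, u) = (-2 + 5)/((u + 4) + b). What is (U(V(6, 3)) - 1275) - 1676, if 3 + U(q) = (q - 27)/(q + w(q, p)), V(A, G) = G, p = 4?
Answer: -8884/3 ≈ -2961.3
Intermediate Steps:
w(b, u) = 3/(4 + b + u) (w(b, u) = 3/((4 + u) + b) = 3/(4 + b + u))
U(q) = -3 + (-27 + q)/(q + 3/(8 + q)) (U(q) = -3 + (q - 27)/(q + 3/(4 + q + 4)) = -3 + (-27 + q)/(q + 3/(8 + q)))
(U(V(6, 3)) - 1275) - 1676 = ((-9 - (8 + 3)*(27 + 2*3))/(3 + 3*(8 + 3)) - 1275) - 1676 = ((-9 - 1*11*(27 + 6))/(3 + 3*11) - 1275) - 1676 = ((-9 - 1*11*33)/(3 + 33) - 1275) - 1676 = ((-9 - 363)/36 - 1275) - 1676 = ((1/36)*(-372) - 1275) - 1676 = (-31/3 - 1275) - 1676 = -3856/3 - 1676 = -8884/3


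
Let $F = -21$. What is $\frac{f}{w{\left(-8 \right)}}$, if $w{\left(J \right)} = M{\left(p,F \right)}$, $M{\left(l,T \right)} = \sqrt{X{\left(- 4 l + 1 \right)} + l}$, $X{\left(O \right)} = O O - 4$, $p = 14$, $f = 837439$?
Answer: $\frac{837439 \sqrt{3035}}{3035} \approx 15201.0$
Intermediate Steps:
$X{\left(O \right)} = -4 + O^{2}$ ($X{\left(O \right)} = O^{2} - 4 = -4 + O^{2}$)
$M{\left(l,T \right)} = \sqrt{-4 + l + \left(1 - 4 l\right)^{2}}$ ($M{\left(l,T \right)} = \sqrt{\left(-4 + \left(- 4 l + 1\right)^{2}\right) + l} = \sqrt{\left(-4 + \left(1 - 4 l\right)^{2}\right) + l} = \sqrt{-4 + l + \left(1 - 4 l\right)^{2}}$)
$w{\left(J \right)} = \sqrt{3035}$ ($w{\left(J \right)} = \sqrt{-4 + 14 + \left(-1 + 4 \cdot 14\right)^{2}} = \sqrt{-4 + 14 + \left(-1 + 56\right)^{2}} = \sqrt{-4 + 14 + 55^{2}} = \sqrt{-4 + 14 + 3025} = \sqrt{3035}$)
$\frac{f}{w{\left(-8 \right)}} = \frac{837439}{\sqrt{3035}} = 837439 \frac{\sqrt{3035}}{3035} = \frac{837439 \sqrt{3035}}{3035}$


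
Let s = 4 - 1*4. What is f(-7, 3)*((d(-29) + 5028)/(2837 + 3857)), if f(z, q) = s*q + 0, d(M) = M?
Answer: 0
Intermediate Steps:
s = 0 (s = 4 - 4 = 0)
f(z, q) = 0 (f(z, q) = 0*q + 0 = 0 + 0 = 0)
f(-7, 3)*((d(-29) + 5028)/(2837 + 3857)) = 0*((-29 + 5028)/(2837 + 3857)) = 0*(4999/6694) = 0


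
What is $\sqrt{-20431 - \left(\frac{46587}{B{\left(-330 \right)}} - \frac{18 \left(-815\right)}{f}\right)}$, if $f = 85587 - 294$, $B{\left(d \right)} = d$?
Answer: $\frac{i \sqrt{30246953217910}}{38610} \approx 142.44 i$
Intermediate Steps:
$f = 85293$
$\sqrt{-20431 - \left(\frac{46587}{B{\left(-330 \right)}} - \frac{18 \left(-815\right)}{f}\right)} = \sqrt{-20431 + \left(\frac{18 \left(-815\right)}{85293} - \frac{46587}{-330}\right)} = \sqrt{-20431 - - \frac{146989033}{1042470}} = \sqrt{-20431 + \left(- \frac{1630}{9477} + \frac{15529}{110}\right)} = \sqrt{-20431 + \frac{146989033}{1042470}} = \sqrt{- \frac{21151715537}{1042470}} = \frac{i \sqrt{30246953217910}}{38610}$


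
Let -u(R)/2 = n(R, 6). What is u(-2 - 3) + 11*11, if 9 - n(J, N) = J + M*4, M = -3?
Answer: 69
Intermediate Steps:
n(J, N) = 21 - J (n(J, N) = 9 - (J - 3*4) = 9 - (J - 12) = 9 - (-12 + J) = 9 + (12 - J) = 21 - J)
u(R) = -42 + 2*R (u(R) = -2*(21 - R) = -42 + 2*R)
u(-2 - 3) + 11*11 = (-42 + 2*(-2 - 3)) + 11*11 = (-42 + 2*(-5)) + 121 = (-42 - 10) + 121 = -52 + 121 = 69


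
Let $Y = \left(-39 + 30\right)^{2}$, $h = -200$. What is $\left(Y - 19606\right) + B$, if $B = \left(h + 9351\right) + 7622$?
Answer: $-2752$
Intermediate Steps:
$Y = 81$ ($Y = \left(-9\right)^{2} = 81$)
$B = 16773$ ($B = \left(-200 + 9351\right) + 7622 = 9151 + 7622 = 16773$)
$\left(Y - 19606\right) + B = \left(81 - 19606\right) + 16773 = -19525 + 16773 = -2752$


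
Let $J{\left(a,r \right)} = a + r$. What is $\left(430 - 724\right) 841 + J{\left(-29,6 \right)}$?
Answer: $-247277$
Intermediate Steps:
$\left(430 - 724\right) 841 + J{\left(-29,6 \right)} = \left(430 - 724\right) 841 + \left(-29 + 6\right) = \left(-294\right) 841 - 23 = -247254 - 23 = -247277$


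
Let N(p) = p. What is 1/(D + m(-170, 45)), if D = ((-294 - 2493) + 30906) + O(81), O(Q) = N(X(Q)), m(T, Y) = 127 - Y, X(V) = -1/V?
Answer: 81/2284280 ≈ 3.5460e-5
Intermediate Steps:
O(Q) = -1/Q
D = 2277638/81 (D = ((-294 - 2493) + 30906) - 1/81 = (-2787 + 30906) - 1*1/81 = 28119 - 1/81 = 2277638/81 ≈ 28119.)
1/(D + m(-170, 45)) = 1/(2277638/81 + (127 - 1*45)) = 1/(2277638/81 + (127 - 45)) = 1/(2277638/81 + 82) = 1/(2284280/81) = 81/2284280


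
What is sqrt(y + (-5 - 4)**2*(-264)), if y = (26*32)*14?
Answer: 2*I*sqrt(2434) ≈ 98.671*I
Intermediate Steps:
y = 11648 (y = 832*14 = 11648)
sqrt(y + (-5 - 4)**2*(-264)) = sqrt(11648 + (-5 - 4)**2*(-264)) = sqrt(11648 + (-9)**2*(-264)) = sqrt(11648 + 81*(-264)) = sqrt(11648 - 21384) = sqrt(-9736) = 2*I*sqrt(2434)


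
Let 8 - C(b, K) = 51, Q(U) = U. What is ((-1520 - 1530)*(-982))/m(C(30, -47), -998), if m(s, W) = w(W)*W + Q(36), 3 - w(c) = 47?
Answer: 748775/10987 ≈ 68.151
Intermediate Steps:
w(c) = -44 (w(c) = 3 - 1*47 = 3 - 47 = -44)
C(b, K) = -43 (C(b, K) = 8 - 1*51 = 8 - 51 = -43)
m(s, W) = 36 - 44*W (m(s, W) = -44*W + 36 = 36 - 44*W)
((-1520 - 1530)*(-982))/m(C(30, -47), -998) = ((-1520 - 1530)*(-982))/(36 - 44*(-998)) = (-3050*(-982))/(36 + 43912) = 2995100/43948 = 2995100*(1/43948) = 748775/10987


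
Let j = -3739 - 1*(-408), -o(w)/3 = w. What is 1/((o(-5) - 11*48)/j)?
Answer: 3331/513 ≈ 6.4932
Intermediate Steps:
o(w) = -3*w
j = -3331 (j = -3739 + 408 = -3331)
1/((o(-5) - 11*48)/j) = 1/((-3*(-5) - 11*48)/(-3331)) = 1/((15 - 528)*(-1/3331)) = 1/(-513*(-1/3331)) = 1/(513/3331) = 3331/513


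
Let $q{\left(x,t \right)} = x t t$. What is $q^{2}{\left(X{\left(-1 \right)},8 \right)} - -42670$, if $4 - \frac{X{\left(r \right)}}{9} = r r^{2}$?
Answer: $8337070$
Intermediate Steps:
$X{\left(r \right)} = 36 - 9 r^{3}$ ($X{\left(r \right)} = 36 - 9 r r^{2} = 36 - 9 r^{3}$)
$q{\left(x,t \right)} = x t^{2}$ ($q{\left(x,t \right)} = t x t = x t^{2}$)
$q^{2}{\left(X{\left(-1 \right)},8 \right)} - -42670 = \left(\left(36 - 9 \left(-1\right)^{3}\right) 8^{2}\right)^{2} - -42670 = \left(\left(36 - -9\right) 64\right)^{2} + 42670 = \left(\left(36 + 9\right) 64\right)^{2} + 42670 = \left(45 \cdot 64\right)^{2} + 42670 = 2880^{2} + 42670 = 8294400 + 42670 = 8337070$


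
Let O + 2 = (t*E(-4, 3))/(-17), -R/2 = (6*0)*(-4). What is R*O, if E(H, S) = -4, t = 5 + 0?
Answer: 0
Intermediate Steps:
t = 5
R = 0 (R = -2*6*0*(-4) = -0*(-4) = -2*0 = 0)
O = -14/17 (O = -2 + (5*(-4))/(-17) = -2 - 20*(-1/17) = -2 + 20/17 = -14/17 ≈ -0.82353)
R*O = 0*(-14/17) = 0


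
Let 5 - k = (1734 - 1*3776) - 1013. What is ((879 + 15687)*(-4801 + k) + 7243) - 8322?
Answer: -28842485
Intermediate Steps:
k = 3060 (k = 5 - ((1734 - 1*3776) - 1013) = 5 - ((1734 - 3776) - 1013) = 5 - (-2042 - 1013) = 5 - 1*(-3055) = 5 + 3055 = 3060)
((879 + 15687)*(-4801 + k) + 7243) - 8322 = ((879 + 15687)*(-4801 + 3060) + 7243) - 8322 = (16566*(-1741) + 7243) - 8322 = (-28841406 + 7243) - 8322 = -28834163 - 8322 = -28842485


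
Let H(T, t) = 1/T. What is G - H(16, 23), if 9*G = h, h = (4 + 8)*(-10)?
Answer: -643/48 ≈ -13.396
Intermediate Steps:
h = -120 (h = 12*(-10) = -120)
G = -40/3 (G = (1/9)*(-120) = -40/3 ≈ -13.333)
G - H(16, 23) = -40/3 - 1/16 = -643/48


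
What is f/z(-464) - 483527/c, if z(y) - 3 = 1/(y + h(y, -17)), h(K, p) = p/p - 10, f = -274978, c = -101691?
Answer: -6612856493584/72098919 ≈ -91719.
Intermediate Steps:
h(K, p) = -9 (h(K, p) = 1 - 10 = -9)
z(y) = 3 + 1/(-9 + y) (z(y) = 3 + 1/(y - 9) = 3 + 1/(-9 + y))
f/z(-464) - 483527/c = -274978*(-9 - 464)/(-26 + 3*(-464)) - 483527/(-101691) = -274978*(-473/(-26 - 1392)) - 483527*(-1/101691) = -274978/((-1/473*(-1418))) + 483527/101691 = -274978/1418/473 + 483527/101691 = -274978*473/1418 + 483527/101691 = -65032297/709 + 483527/101691 = -6612856493584/72098919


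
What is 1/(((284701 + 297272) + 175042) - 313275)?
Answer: 1/443740 ≈ 2.2536e-6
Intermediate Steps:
1/(((284701 + 297272) + 175042) - 313275) = 1/((581973 + 175042) - 313275) = 1/(757015 - 313275) = 1/443740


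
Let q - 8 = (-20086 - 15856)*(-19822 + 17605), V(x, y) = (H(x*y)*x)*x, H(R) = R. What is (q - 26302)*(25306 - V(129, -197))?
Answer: 33688831268387680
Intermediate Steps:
V(x, y) = y*x³ (V(x, y) = ((x*y)*x)*x = (y*x²)*x = y*x³)
q = 79683422 (q = 8 + (-20086 - 15856)*(-19822 + 17605) = 8 - 35942*(-2217) = 8 + 79683414 = 79683422)
(q - 26302)*(25306 - V(129, -197)) = (79683422 - 26302)*(25306 - (-197)*129³) = 79657120*(25306 - (-197)*2146689) = 79657120*(25306 - 1*(-422897733)) = 79657120*(25306 + 422897733) = 79657120*422923039 = 33688831268387680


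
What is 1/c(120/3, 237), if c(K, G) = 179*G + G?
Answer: 1/42660 ≈ 2.3441e-5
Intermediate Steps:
c(K, G) = 180*G
1/c(120/3, 237) = 1/(180*237) = 1/42660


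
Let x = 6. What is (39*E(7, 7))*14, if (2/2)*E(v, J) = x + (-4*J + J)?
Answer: -8190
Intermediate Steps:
E(v, J) = 6 - 3*J (E(v, J) = 6 + (-4*J + J) = 6 - 3*J)
(39*E(7, 7))*14 = (39*(6 - 3*7))*14 = (39*(6 - 21))*14 = (39*(-15))*14 = -585*14 = -8190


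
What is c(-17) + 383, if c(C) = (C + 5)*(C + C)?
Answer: 791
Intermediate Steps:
c(C) = 2*C*(5 + C) (c(C) = (5 + C)*(2*C) = 2*C*(5 + C))
c(-17) + 383 = 2*(-17)*(5 - 17) + 383 = 2*(-17)*(-12) + 383 = 408 + 383 = 791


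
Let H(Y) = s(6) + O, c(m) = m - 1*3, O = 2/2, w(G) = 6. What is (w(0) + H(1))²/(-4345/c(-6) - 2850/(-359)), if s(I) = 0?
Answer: 158319/1585505 ≈ 0.099854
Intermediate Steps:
O = 1 (O = 2*(½) = 1)
c(m) = -3 + m (c(m) = m - 3 = -3 + m)
H(Y) = 1 (H(Y) = 0 + 1 = 1)
(w(0) + H(1))²/(-4345/c(-6) - 2850/(-359)) = (6 + 1)²/(-4345/(-3 - 6) - 2850/(-359)) = 7²/(-4345/(-9) - 2850*(-1/359)) = 49/(-4345*(-⅑) + 2850/359) = 49/(4345/9 + 2850/359) = 49/(1585505/3231) = 49*(3231/1585505) = 158319/1585505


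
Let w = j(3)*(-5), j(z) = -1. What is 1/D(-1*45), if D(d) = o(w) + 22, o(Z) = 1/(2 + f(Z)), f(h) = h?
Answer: 7/155 ≈ 0.045161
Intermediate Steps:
w = 5 (w = -1*(-5) = 5)
o(Z) = 1/(2 + Z)
D(d) = 155/7 (D(d) = 1/(2 + 5) + 22 = 1/7 + 22 = 155/7)
1/D(-1*45) = 1/(155/7) = 7/155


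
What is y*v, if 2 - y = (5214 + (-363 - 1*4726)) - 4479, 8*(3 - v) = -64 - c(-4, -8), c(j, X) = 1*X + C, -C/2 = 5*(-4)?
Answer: 65340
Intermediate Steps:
C = 40 (C = -10*(-4) = -2*(-20) = 40)
c(j, X) = 40 + X (c(j, X) = 1*X + 40 = X + 40 = 40 + X)
v = 15 (v = 3 - (-64 - (40 - 8))/8 = 3 - (-64 - 1*32)/8 = 3 - (-64 - 32)/8 = 3 - ⅛*(-96) = 3 + 12 = 15)
y = 4356 (y = 2 - ((5214 + (-363 - 1*4726)) - 4479) = 2 - ((5214 + (-363 - 4726)) - 4479) = 2 - ((5214 - 5089) - 4479) = 2 - (125 - 4479) = 2 - 1*(-4354) = 2 + 4354 = 4356)
y*v = 4356*15 = 65340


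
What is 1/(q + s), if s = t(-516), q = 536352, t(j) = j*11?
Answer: 1/530676 ≈ 1.8844e-6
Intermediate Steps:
t(j) = 11*j
s = -5676 (s = 11*(-516) = -5676)
1/(q + s) = 1/(536352 - 5676) = 1/530676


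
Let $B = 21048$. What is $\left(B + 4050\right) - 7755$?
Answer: $17343$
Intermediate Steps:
$\left(B + 4050\right) - 7755 = \left(21048 + 4050\right) - 7755 = 25098 - 7755 = 17343$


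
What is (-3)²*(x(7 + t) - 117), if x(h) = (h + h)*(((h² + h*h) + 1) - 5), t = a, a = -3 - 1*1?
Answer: -297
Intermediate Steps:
a = -4 (a = -3 - 1 = -4)
t = -4
x(h) = 2*h*(-4 + 2*h²) (x(h) = (2*h)*(((h² + h²) + 1) - 5) = (2*h)*((2*h² + 1) - 5) = (2*h)*((1 + 2*h²) - 5) = (2*h)*(-4 + 2*h²) = 2*h*(-4 + 2*h²))
(-3)²*(x(7 + t) - 117) = (-3)²*(4*(7 - 4)*(-2 + (7 - 4)²) - 117) = 9*(4*3*(-2 + 3²) - 117) = 9*(4*3*(-2 + 9) - 117) = 9*(4*3*7 - 117) = 9*(84 - 117) = 9*(-33) = -297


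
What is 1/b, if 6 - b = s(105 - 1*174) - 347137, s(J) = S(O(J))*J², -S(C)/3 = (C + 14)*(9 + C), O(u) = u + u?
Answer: 1/228818011 ≈ 4.3703e-9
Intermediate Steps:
O(u) = 2*u
S(C) = -3*(9 + C)*(14 + C) (S(C) = -3*(C + 14)*(9 + C) = -3*(14 + C)*(9 + C) = -3*(9 + C)*(14 + C))
s(J) = J²*(-378 - 138*J - 12*J²) (s(J) = (-378 - 138*J - 3*4*J²)*J² = (-378 - 138*J - 12*J²)*J² = J²*(-378 - 138*J - 12*J²))
b = 228818011 (b = 6 - ((105 - 1*174)²*(-378 - 138*(105 - 1*174) - 12*(105 - 1*174)²) - 347137) = 6 - ((105 - 174)²*(-378 - 138*(105 - 174) - 12*(105 - 174)²) - 347137) = 6 - ((-69)²*(-378 - 138*(-69) - 12*(-69)²) - 347137) = 6 - (4761*(-378 + 9522 - 12*4761) - 347137) = 6 - (4761*(-378 + 9522 - 57132) - 347137) = 6 - (4761*(-47988) - 347137) = 6 - (-228470868 - 347137) = 6 - 1*(-228818005) = 6 + 228818005 = 228818011)
1/b = 1/228818011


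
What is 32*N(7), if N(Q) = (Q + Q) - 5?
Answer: 288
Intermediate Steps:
N(Q) = -5 + 2*Q (N(Q) = 2*Q - 5 = -5 + 2*Q)
32*N(7) = 32*(-5 + 2*7) = 32*(-5 + 14) = 32*9 = 288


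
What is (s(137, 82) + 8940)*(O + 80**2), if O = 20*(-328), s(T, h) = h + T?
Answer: -1465440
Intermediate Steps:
s(T, h) = T + h
O = -6560
(s(137, 82) + 8940)*(O + 80**2) = ((137 + 82) + 8940)*(-6560 + 80**2) = (219 + 8940)*(-6560 + 6400) = 9159*(-160) = -1465440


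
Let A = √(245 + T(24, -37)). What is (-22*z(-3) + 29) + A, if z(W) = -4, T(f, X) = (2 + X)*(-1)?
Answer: 117 + 2*√70 ≈ 133.73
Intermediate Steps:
T(f, X) = -2 - X
A = 2*√70 (A = √(245 + (-2 - 1*(-37))) = √(245 + (-2 + 37)) = √(245 + 35) = √280 = 2*√70 ≈ 16.733)
(-22*z(-3) + 29) + A = (-22*(-4) + 29) + 2*√70 = (88 + 29) + 2*√70 = 117 + 2*√70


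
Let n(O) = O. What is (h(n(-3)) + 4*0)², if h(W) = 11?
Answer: 121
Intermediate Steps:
(h(n(-3)) + 4*0)² = (11 + 4*0)² = (11 + 0)² = 11² = 121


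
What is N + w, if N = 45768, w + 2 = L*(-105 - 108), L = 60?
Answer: 32986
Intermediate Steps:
w = -12782 (w = -2 + 60*(-105 - 108) = -2 + 60*(-213) = -2 - 12780 = -12782)
N + w = 45768 - 12782 = 32986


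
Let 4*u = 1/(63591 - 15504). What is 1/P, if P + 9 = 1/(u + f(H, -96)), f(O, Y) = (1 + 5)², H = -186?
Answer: -6924529/62128413 ≈ -0.11146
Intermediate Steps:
f(O, Y) = 36 (f(O, Y) = 6² = 36)
u = 1/192348 (u = 1/(4*(63591 - 15504)) = (¼)/48087 = (¼)*(1/48087) = 1/192348 ≈ 5.1989e-6)
P = -62128413/6924529 (P = -9 + 1/(1/192348 + 36) = -9 + 1/(6924529/192348) = -9 + 192348/6924529 = -62128413/6924529 ≈ -8.9722)
1/P = 1/(-62128413/6924529) = -6924529/62128413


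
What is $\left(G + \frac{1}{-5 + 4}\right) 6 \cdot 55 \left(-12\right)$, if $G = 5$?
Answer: $-15840$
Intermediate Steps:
$\left(G + \frac{1}{-5 + 4}\right) 6 \cdot 55 \left(-12\right) = \left(5 + \frac{1}{-5 + 4}\right) 6 \cdot 55 \left(-12\right) = \left(5 + \frac{1}{-1}\right) 6 \cdot 55 \left(-12\right) = \left(5 - 1\right) 6 \cdot 55 \left(-12\right) = 4 \cdot 6 \cdot 55 \left(-12\right) = 24 \cdot 55 \left(-12\right) = 1320 \left(-12\right) = -15840$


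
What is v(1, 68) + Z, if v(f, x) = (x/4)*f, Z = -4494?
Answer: -4477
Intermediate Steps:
v(f, x) = f*x/4 (v(f, x) = (x/4)*f = f*x/4)
v(1, 68) + Z = (¼)*1*68 - 4494 = 17 - 4494 = -4477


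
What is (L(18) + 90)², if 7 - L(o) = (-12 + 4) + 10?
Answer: 9025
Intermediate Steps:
L(o) = 5 (L(o) = 7 - ((-12 + 4) + 10) = 7 - (-8 + 10) = 7 - 1*2 = 7 - 2 = 5)
(L(18) + 90)² = (5 + 90)² = 95² = 9025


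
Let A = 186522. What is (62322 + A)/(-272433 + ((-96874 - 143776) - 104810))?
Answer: -248844/617893 ≈ -0.40273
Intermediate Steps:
(62322 + A)/(-272433 + ((-96874 - 143776) - 104810)) = (62322 + 186522)/(-272433 + ((-96874 - 143776) - 104810)) = 248844/(-272433 + (-240650 - 104810)) = 248844/(-272433 - 345460) = 248844/(-617893) = 248844*(-1/617893) = -248844/617893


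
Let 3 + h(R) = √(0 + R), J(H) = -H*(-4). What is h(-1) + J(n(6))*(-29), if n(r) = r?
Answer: -699 + I ≈ -699.0 + 1.0*I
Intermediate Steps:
J(H) = 4*H
h(R) = -3 + √R (h(R) = -3 + √(0 + R) = -3 + √R)
h(-1) + J(n(6))*(-29) = (-3 + √(-1)) + (4*6)*(-29) = (-3 + I) + 24*(-29) = (-3 + I) - 696 = -699 + I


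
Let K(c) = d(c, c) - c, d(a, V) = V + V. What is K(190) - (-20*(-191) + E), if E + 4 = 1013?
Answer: -4639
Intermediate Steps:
d(a, V) = 2*V
E = 1009 (E = -4 + 1013 = 1009)
K(c) = c (K(c) = 2*c - c = c)
K(190) - (-20*(-191) + E) = 190 - (-20*(-191) + 1009) = 190 - (3820 + 1009) = 190 - 1*4829 = 190 - 4829 = -4639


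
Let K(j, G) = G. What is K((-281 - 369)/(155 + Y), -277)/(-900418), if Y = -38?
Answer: 277/900418 ≈ 0.00030763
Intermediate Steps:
K((-281 - 369)/(155 + Y), -277)/(-900418) = -277/(-900418) = -277*(-1/900418) = 277/900418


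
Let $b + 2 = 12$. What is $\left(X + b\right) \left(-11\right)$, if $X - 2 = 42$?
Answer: $-594$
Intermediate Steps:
$b = 10$ ($b = -2 + 12 = 10$)
$X = 44$ ($X = 2 + 42 = 44$)
$\left(X + b\right) \left(-11\right) = \left(44 + 10\right) \left(-11\right) = 54 \left(-11\right) = -594$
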